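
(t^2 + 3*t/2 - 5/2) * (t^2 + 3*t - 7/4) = t^4 + 9*t^3/2 + t^2/4 - 81*t/8 + 35/8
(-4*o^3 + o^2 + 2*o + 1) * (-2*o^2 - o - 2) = 8*o^5 + 2*o^4 + 3*o^3 - 6*o^2 - 5*o - 2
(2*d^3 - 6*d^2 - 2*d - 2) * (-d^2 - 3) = -2*d^5 + 6*d^4 - 4*d^3 + 20*d^2 + 6*d + 6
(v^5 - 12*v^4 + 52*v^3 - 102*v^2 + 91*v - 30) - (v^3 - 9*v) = v^5 - 12*v^4 + 51*v^3 - 102*v^2 + 100*v - 30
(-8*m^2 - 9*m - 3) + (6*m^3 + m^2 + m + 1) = 6*m^3 - 7*m^2 - 8*m - 2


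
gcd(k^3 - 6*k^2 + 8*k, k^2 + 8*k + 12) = 1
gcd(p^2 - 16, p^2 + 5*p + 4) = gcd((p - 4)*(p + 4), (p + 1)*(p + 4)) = p + 4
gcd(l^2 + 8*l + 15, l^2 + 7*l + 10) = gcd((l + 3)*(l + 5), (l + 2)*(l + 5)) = l + 5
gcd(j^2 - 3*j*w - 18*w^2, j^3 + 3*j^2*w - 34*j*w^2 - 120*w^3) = -j + 6*w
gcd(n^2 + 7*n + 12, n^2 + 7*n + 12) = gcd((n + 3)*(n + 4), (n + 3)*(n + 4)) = n^2 + 7*n + 12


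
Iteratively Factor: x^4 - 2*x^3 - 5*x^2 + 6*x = (x - 3)*(x^3 + x^2 - 2*x) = (x - 3)*(x + 2)*(x^2 - x) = (x - 3)*(x - 1)*(x + 2)*(x)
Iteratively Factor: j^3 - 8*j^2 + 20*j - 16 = (j - 4)*(j^2 - 4*j + 4) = (j - 4)*(j - 2)*(j - 2)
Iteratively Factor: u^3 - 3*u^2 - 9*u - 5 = (u - 5)*(u^2 + 2*u + 1) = (u - 5)*(u + 1)*(u + 1)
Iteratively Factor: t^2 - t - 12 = (t - 4)*(t + 3)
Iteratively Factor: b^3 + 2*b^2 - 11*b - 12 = (b + 1)*(b^2 + b - 12) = (b - 3)*(b + 1)*(b + 4)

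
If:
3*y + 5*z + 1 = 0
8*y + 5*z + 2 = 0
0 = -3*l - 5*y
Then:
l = 1/3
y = -1/5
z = -2/25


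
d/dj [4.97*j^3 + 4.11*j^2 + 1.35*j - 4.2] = 14.91*j^2 + 8.22*j + 1.35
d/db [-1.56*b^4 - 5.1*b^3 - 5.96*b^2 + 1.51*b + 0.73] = -6.24*b^3 - 15.3*b^2 - 11.92*b + 1.51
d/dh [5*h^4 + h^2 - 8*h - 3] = 20*h^3 + 2*h - 8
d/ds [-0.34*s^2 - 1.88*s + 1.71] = -0.68*s - 1.88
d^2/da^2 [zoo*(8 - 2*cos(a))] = zoo*cos(a)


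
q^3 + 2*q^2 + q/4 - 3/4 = (q - 1/2)*(q + 1)*(q + 3/2)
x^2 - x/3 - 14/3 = (x - 7/3)*(x + 2)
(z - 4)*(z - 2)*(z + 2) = z^3 - 4*z^2 - 4*z + 16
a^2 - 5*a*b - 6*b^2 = (a - 6*b)*(a + b)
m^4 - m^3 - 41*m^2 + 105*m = m*(m - 5)*(m - 3)*(m + 7)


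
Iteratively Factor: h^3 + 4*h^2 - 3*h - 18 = (h + 3)*(h^2 + h - 6) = (h - 2)*(h + 3)*(h + 3)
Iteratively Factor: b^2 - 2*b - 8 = (b + 2)*(b - 4)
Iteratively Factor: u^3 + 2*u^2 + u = (u + 1)*(u^2 + u) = u*(u + 1)*(u + 1)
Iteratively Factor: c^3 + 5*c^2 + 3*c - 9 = (c - 1)*(c^2 + 6*c + 9) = (c - 1)*(c + 3)*(c + 3)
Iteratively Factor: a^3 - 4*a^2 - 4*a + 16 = (a - 4)*(a^2 - 4) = (a - 4)*(a + 2)*(a - 2)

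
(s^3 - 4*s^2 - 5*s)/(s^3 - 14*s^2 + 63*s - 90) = s*(s + 1)/(s^2 - 9*s + 18)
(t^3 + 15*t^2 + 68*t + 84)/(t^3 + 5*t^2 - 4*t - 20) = (t^2 + 13*t + 42)/(t^2 + 3*t - 10)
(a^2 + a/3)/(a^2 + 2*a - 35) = a*(3*a + 1)/(3*(a^2 + 2*a - 35))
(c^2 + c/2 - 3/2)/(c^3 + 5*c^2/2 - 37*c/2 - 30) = (c - 1)/(c^2 + c - 20)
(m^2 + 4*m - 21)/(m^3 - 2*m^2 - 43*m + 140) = (m - 3)/(m^2 - 9*m + 20)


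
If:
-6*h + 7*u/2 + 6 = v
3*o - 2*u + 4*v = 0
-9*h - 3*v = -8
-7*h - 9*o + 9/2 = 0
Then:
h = 591/674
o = -184/1011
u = -203/1011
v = 73/2022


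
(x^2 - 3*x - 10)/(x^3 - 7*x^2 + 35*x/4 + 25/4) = 4*(x + 2)/(4*x^2 - 8*x - 5)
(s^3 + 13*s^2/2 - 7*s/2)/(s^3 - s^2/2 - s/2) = (-2*s^2 - 13*s + 7)/(-2*s^2 + s + 1)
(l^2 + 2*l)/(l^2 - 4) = l/(l - 2)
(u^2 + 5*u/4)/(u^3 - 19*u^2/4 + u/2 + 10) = u/(u^2 - 6*u + 8)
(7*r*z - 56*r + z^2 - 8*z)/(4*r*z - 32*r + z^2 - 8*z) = (7*r + z)/(4*r + z)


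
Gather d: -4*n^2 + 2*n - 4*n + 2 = -4*n^2 - 2*n + 2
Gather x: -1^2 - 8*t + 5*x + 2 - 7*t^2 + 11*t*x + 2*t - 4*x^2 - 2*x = -7*t^2 - 6*t - 4*x^2 + x*(11*t + 3) + 1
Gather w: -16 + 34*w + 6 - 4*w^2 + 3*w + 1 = -4*w^2 + 37*w - 9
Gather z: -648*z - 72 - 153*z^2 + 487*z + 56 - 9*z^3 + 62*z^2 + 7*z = -9*z^3 - 91*z^2 - 154*z - 16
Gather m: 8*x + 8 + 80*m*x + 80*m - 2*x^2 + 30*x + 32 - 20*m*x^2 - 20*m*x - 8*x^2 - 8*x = m*(-20*x^2 + 60*x + 80) - 10*x^2 + 30*x + 40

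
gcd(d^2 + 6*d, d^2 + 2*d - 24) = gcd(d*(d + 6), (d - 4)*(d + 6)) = d + 6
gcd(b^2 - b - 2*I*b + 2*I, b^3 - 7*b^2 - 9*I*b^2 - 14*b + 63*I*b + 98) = b - 2*I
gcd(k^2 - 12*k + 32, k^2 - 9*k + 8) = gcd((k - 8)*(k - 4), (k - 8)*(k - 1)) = k - 8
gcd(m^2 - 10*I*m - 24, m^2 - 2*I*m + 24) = m - 6*I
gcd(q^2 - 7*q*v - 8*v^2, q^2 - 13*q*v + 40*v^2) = q - 8*v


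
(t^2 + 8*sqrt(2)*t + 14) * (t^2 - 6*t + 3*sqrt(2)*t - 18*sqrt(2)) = t^4 - 6*t^3 + 11*sqrt(2)*t^3 - 66*sqrt(2)*t^2 + 62*t^2 - 372*t + 42*sqrt(2)*t - 252*sqrt(2)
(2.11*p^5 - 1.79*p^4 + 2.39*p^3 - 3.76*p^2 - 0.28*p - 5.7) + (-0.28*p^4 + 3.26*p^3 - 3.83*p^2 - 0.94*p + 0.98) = 2.11*p^5 - 2.07*p^4 + 5.65*p^3 - 7.59*p^2 - 1.22*p - 4.72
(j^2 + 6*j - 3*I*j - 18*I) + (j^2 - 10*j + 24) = 2*j^2 - 4*j - 3*I*j + 24 - 18*I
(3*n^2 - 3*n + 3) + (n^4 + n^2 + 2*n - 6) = n^4 + 4*n^2 - n - 3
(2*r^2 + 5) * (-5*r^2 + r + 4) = -10*r^4 + 2*r^3 - 17*r^2 + 5*r + 20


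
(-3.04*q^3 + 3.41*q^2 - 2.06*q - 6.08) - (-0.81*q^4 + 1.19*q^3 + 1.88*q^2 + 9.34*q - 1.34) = 0.81*q^4 - 4.23*q^3 + 1.53*q^2 - 11.4*q - 4.74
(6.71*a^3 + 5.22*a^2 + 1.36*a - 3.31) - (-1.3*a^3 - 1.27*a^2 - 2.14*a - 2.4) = 8.01*a^3 + 6.49*a^2 + 3.5*a - 0.91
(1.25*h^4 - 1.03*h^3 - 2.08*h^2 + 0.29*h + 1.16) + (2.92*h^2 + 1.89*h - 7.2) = 1.25*h^4 - 1.03*h^3 + 0.84*h^2 + 2.18*h - 6.04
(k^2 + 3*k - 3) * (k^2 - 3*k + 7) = k^4 - 5*k^2 + 30*k - 21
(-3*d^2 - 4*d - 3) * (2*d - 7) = -6*d^3 + 13*d^2 + 22*d + 21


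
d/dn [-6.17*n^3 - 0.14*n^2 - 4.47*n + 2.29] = -18.51*n^2 - 0.28*n - 4.47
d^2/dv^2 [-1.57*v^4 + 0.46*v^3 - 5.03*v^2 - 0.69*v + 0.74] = -18.84*v^2 + 2.76*v - 10.06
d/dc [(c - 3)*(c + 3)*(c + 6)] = 3*c^2 + 12*c - 9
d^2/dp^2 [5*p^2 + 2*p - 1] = 10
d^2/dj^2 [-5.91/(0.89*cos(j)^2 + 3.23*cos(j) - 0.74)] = (18.725244*(1 - cos(j)^2)^2 + 50.968431*cos(j)^3 + 86.590365*cos(j)^2 - 87.81078*cos(j) - 149.826774)/(0.89*cos(j)^2 + 3.23*cos(j) - 0.74)^3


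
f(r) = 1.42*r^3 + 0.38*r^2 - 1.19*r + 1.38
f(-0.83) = 1.82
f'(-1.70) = 9.83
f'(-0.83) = 1.11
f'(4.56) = 90.86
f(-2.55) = -16.66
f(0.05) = 1.32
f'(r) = 4.26*r^2 + 0.76*r - 1.19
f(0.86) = 1.54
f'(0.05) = -1.14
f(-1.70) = -2.48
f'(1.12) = 5.00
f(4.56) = 138.50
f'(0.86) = 2.61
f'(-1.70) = 9.83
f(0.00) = 1.38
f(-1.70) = -2.48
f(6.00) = 314.64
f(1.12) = 2.52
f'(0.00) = -1.19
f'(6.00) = 156.73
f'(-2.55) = 24.57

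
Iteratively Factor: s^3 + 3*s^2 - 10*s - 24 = (s + 2)*(s^2 + s - 12) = (s - 3)*(s + 2)*(s + 4)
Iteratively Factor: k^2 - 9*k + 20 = (k - 5)*(k - 4)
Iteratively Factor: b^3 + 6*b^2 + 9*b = (b + 3)*(b^2 + 3*b) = (b + 3)^2*(b)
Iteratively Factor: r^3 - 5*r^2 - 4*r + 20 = (r + 2)*(r^2 - 7*r + 10) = (r - 2)*(r + 2)*(r - 5)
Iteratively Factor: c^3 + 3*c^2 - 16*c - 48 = (c + 4)*(c^2 - c - 12) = (c - 4)*(c + 4)*(c + 3)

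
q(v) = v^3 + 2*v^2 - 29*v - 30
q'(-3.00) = -14.00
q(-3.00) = 48.00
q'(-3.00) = -14.00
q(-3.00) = 48.00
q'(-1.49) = -28.30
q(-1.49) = 14.34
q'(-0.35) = -30.03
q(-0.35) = -19.65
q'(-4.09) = 4.82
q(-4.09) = 53.65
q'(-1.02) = -29.96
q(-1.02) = 0.60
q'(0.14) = -28.38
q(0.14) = -34.02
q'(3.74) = 27.92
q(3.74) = -58.17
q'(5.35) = 78.27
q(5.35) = 25.23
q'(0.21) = -28.03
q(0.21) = -35.99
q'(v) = 3*v^2 + 4*v - 29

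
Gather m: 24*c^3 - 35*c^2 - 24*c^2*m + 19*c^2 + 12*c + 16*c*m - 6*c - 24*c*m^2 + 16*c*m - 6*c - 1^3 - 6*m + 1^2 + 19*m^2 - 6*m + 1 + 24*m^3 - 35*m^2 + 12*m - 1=24*c^3 - 16*c^2 + 24*m^3 + m^2*(-24*c - 16) + m*(-24*c^2 + 32*c)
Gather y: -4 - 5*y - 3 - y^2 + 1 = -y^2 - 5*y - 6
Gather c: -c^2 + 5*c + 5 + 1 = -c^2 + 5*c + 6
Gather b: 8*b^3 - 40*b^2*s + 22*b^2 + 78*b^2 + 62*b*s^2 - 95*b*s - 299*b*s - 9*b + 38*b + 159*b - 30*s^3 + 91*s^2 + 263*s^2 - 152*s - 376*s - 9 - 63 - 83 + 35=8*b^3 + b^2*(100 - 40*s) + b*(62*s^2 - 394*s + 188) - 30*s^3 + 354*s^2 - 528*s - 120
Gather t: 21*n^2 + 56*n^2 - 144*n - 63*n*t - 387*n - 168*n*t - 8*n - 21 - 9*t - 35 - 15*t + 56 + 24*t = 77*n^2 - 231*n*t - 539*n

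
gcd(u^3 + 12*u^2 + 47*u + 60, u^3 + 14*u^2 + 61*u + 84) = u^2 + 7*u + 12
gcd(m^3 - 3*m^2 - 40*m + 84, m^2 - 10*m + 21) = m - 7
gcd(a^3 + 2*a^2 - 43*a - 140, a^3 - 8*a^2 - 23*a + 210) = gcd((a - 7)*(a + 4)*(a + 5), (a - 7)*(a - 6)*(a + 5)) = a^2 - 2*a - 35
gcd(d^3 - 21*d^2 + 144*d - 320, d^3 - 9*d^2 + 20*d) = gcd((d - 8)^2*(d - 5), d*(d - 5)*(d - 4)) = d - 5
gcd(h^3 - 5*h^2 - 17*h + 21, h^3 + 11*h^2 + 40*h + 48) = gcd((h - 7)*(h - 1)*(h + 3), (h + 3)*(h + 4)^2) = h + 3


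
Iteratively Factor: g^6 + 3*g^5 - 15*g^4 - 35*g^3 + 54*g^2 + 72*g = (g - 3)*(g^5 + 6*g^4 + 3*g^3 - 26*g^2 - 24*g) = (g - 3)*(g + 1)*(g^4 + 5*g^3 - 2*g^2 - 24*g) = (g - 3)*(g + 1)*(g + 3)*(g^3 + 2*g^2 - 8*g) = (g - 3)*(g + 1)*(g + 3)*(g + 4)*(g^2 - 2*g) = (g - 3)*(g - 2)*(g + 1)*(g + 3)*(g + 4)*(g)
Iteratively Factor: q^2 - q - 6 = (q - 3)*(q + 2)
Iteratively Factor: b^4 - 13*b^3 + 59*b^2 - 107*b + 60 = (b - 5)*(b^3 - 8*b^2 + 19*b - 12) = (b - 5)*(b - 4)*(b^2 - 4*b + 3) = (b - 5)*(b - 4)*(b - 3)*(b - 1)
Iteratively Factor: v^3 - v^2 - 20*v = (v - 5)*(v^2 + 4*v) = (v - 5)*(v + 4)*(v)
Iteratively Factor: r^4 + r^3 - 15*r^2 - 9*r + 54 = (r + 3)*(r^3 - 2*r^2 - 9*r + 18) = (r - 2)*(r + 3)*(r^2 - 9) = (r - 2)*(r + 3)^2*(r - 3)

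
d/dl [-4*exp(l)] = -4*exp(l)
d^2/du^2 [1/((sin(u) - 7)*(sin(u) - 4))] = (-4*sin(u)^4 + 33*sin(u)^3 - 3*sin(u)^2 - 374*sin(u) + 186)/((sin(u) - 7)^3*(sin(u) - 4)^3)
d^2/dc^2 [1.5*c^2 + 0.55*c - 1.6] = 3.00000000000000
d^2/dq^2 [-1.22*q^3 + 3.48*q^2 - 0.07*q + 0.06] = 6.96 - 7.32*q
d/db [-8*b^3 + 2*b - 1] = 2 - 24*b^2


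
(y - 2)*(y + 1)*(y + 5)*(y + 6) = y^4 + 10*y^3 + 17*y^2 - 52*y - 60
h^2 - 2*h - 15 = (h - 5)*(h + 3)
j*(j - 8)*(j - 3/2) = j^3 - 19*j^2/2 + 12*j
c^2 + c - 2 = (c - 1)*(c + 2)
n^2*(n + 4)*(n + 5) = n^4 + 9*n^3 + 20*n^2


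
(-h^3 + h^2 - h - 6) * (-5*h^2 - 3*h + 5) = 5*h^5 - 2*h^4 - 3*h^3 + 38*h^2 + 13*h - 30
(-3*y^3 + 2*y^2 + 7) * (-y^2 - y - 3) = 3*y^5 + y^4 + 7*y^3 - 13*y^2 - 7*y - 21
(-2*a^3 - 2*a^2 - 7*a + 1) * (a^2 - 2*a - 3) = -2*a^5 + 2*a^4 + 3*a^3 + 21*a^2 + 19*a - 3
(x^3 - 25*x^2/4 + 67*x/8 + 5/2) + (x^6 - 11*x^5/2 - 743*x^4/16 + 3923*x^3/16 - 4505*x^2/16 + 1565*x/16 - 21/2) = x^6 - 11*x^5/2 - 743*x^4/16 + 3939*x^3/16 - 4605*x^2/16 + 1699*x/16 - 8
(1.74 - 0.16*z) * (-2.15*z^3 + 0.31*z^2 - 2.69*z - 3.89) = 0.344*z^4 - 3.7906*z^3 + 0.9698*z^2 - 4.0582*z - 6.7686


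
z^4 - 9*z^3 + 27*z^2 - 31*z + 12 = (z - 4)*(z - 3)*(z - 1)^2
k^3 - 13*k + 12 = (k - 3)*(k - 1)*(k + 4)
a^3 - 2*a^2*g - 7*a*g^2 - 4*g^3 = (a - 4*g)*(a + g)^2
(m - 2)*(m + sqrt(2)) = m^2 - 2*m + sqrt(2)*m - 2*sqrt(2)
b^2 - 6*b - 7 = (b - 7)*(b + 1)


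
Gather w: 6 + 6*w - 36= 6*w - 30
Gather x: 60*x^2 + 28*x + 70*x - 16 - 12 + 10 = 60*x^2 + 98*x - 18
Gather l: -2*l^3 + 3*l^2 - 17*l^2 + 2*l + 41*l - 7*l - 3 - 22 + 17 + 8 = -2*l^3 - 14*l^2 + 36*l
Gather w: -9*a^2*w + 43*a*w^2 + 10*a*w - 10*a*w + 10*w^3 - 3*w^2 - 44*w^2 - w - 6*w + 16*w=10*w^3 + w^2*(43*a - 47) + w*(9 - 9*a^2)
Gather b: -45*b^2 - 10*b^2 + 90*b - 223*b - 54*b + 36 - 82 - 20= -55*b^2 - 187*b - 66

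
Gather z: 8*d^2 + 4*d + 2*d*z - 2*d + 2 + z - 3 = 8*d^2 + 2*d + z*(2*d + 1) - 1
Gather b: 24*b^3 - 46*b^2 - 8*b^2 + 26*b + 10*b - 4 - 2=24*b^3 - 54*b^2 + 36*b - 6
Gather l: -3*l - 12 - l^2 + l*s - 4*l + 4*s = -l^2 + l*(s - 7) + 4*s - 12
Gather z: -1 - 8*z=-8*z - 1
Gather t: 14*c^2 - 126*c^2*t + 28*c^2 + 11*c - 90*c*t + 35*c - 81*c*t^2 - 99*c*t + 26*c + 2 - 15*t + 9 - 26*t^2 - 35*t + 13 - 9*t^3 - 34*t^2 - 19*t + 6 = 42*c^2 + 72*c - 9*t^3 + t^2*(-81*c - 60) + t*(-126*c^2 - 189*c - 69) + 30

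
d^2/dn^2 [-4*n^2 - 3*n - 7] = -8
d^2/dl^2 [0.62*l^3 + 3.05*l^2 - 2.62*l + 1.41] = 3.72*l + 6.1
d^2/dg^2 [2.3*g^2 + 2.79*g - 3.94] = 4.60000000000000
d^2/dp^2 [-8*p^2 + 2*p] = -16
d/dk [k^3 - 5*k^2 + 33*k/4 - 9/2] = 3*k^2 - 10*k + 33/4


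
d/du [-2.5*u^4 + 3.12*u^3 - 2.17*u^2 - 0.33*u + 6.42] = -10.0*u^3 + 9.36*u^2 - 4.34*u - 0.33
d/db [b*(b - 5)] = 2*b - 5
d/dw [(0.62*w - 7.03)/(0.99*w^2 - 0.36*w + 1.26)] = (-0.6138*w^2 + 13.9194*w - 1.7496)/(0.9801*w^4 - 0.7128*w^3 + 2.6244*w^2 - 0.9072*w + 1.5876)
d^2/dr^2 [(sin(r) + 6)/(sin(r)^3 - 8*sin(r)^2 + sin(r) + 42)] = (-4*sin(r)^7 - 30*sin(r)^6 + 474*sin(r)^5 - 986*sin(r)^4 - 246*sin(r)^3 - 6192*sin(r)^2 - 1296*sin(r) + 3960)/(sin(r)^3 - 8*sin(r)^2 + sin(r) + 42)^3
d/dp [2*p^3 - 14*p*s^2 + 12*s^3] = 6*p^2 - 14*s^2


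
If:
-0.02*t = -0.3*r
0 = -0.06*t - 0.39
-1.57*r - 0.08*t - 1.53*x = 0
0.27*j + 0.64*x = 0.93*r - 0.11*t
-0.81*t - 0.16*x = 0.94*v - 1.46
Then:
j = -0.70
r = -0.43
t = -6.50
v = 7.02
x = 0.78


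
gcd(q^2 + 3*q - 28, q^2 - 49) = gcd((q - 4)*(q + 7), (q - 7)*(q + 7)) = q + 7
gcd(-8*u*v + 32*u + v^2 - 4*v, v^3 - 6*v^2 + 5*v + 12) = v - 4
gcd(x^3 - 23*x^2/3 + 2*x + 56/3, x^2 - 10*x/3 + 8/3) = x - 2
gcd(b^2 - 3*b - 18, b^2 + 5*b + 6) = b + 3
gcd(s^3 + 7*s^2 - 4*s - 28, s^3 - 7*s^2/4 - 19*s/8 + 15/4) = s - 2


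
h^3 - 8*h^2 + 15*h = h*(h - 5)*(h - 3)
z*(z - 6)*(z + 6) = z^3 - 36*z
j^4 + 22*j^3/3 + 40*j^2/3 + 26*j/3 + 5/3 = (j + 1/3)*(j + 1)^2*(j + 5)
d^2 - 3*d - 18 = (d - 6)*(d + 3)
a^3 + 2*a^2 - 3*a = a*(a - 1)*(a + 3)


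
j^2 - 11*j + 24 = (j - 8)*(j - 3)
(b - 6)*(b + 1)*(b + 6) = b^3 + b^2 - 36*b - 36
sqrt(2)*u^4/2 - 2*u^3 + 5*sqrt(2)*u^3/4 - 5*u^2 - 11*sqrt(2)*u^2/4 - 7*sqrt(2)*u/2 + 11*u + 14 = (u - 2)*(u + 7/2)*(u - 2*sqrt(2))*(sqrt(2)*u/2 + sqrt(2)/2)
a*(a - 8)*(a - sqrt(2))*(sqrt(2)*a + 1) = sqrt(2)*a^4 - 8*sqrt(2)*a^3 - a^3 - sqrt(2)*a^2 + 8*a^2 + 8*sqrt(2)*a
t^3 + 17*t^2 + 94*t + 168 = (t + 4)*(t + 6)*(t + 7)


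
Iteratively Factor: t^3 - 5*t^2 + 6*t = (t - 2)*(t^2 - 3*t) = (t - 3)*(t - 2)*(t)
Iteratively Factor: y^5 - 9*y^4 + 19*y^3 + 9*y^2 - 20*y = (y - 4)*(y^4 - 5*y^3 - y^2 + 5*y) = (y - 5)*(y - 4)*(y^3 - y) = (y - 5)*(y - 4)*(y - 1)*(y^2 + y) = y*(y - 5)*(y - 4)*(y - 1)*(y + 1)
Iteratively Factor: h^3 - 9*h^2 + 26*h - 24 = (h - 3)*(h^2 - 6*h + 8) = (h - 4)*(h - 3)*(h - 2)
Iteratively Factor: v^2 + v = (v + 1)*(v)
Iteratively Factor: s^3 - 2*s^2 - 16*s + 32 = (s - 4)*(s^2 + 2*s - 8) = (s - 4)*(s + 4)*(s - 2)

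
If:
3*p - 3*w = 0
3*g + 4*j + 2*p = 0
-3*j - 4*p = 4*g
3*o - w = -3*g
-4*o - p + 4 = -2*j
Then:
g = -24/29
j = 48/145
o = 148/145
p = 84/145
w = 84/145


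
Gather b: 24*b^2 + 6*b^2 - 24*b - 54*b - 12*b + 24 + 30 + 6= 30*b^2 - 90*b + 60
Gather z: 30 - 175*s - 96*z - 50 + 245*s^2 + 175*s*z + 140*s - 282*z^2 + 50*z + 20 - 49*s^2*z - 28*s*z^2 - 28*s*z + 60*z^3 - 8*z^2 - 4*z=245*s^2 - 35*s + 60*z^3 + z^2*(-28*s - 290) + z*(-49*s^2 + 147*s - 50)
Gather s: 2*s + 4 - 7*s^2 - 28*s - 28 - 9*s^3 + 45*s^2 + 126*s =-9*s^3 + 38*s^2 + 100*s - 24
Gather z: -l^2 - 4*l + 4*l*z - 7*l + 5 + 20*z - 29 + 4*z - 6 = -l^2 - 11*l + z*(4*l + 24) - 30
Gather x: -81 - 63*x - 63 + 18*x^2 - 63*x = 18*x^2 - 126*x - 144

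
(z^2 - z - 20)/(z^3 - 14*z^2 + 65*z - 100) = (z + 4)/(z^2 - 9*z + 20)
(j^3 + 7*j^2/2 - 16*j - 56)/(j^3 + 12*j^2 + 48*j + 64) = (j^2 - j/2 - 14)/(j^2 + 8*j + 16)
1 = 1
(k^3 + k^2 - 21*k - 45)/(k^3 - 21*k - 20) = (k^2 + 6*k + 9)/(k^2 + 5*k + 4)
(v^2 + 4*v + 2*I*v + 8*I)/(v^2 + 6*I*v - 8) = (v + 4)/(v + 4*I)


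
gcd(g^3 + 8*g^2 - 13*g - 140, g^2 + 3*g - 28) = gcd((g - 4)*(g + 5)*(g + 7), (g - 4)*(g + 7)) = g^2 + 3*g - 28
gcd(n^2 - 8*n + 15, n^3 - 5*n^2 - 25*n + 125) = n - 5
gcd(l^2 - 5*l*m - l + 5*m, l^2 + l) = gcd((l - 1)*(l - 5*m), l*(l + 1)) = 1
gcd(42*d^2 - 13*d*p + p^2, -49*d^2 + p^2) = -7*d + p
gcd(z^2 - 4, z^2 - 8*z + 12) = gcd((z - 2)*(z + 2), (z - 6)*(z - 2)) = z - 2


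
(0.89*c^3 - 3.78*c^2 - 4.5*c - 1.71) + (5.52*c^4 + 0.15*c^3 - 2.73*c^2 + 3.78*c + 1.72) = 5.52*c^4 + 1.04*c^3 - 6.51*c^2 - 0.72*c + 0.01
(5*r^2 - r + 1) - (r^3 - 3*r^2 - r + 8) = -r^3 + 8*r^2 - 7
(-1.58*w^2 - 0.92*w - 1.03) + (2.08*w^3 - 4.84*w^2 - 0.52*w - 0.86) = 2.08*w^3 - 6.42*w^2 - 1.44*w - 1.89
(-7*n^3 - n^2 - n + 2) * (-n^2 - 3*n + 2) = 7*n^5 + 22*n^4 - 10*n^3 - n^2 - 8*n + 4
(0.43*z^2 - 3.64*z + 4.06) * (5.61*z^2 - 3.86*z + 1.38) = 2.4123*z^4 - 22.0802*z^3 + 37.4204*z^2 - 20.6948*z + 5.6028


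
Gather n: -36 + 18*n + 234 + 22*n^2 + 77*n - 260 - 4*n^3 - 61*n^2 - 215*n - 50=-4*n^3 - 39*n^2 - 120*n - 112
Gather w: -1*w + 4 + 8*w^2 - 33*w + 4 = 8*w^2 - 34*w + 8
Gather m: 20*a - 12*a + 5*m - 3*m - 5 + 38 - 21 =8*a + 2*m + 12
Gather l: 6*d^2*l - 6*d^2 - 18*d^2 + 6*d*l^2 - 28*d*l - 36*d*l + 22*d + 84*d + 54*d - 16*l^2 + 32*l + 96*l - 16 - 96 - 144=-24*d^2 + 160*d + l^2*(6*d - 16) + l*(6*d^2 - 64*d + 128) - 256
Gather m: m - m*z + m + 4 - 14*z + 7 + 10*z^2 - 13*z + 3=m*(2 - z) + 10*z^2 - 27*z + 14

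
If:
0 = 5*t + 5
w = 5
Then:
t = -1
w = 5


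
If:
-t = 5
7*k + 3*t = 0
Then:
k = 15/7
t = -5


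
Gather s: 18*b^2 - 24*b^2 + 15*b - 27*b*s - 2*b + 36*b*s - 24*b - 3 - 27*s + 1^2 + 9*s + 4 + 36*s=-6*b^2 - 11*b + s*(9*b + 18) + 2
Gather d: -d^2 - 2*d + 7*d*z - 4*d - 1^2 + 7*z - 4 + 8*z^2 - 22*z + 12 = -d^2 + d*(7*z - 6) + 8*z^2 - 15*z + 7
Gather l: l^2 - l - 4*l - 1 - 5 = l^2 - 5*l - 6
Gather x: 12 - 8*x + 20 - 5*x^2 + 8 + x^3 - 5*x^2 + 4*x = x^3 - 10*x^2 - 4*x + 40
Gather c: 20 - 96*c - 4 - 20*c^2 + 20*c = -20*c^2 - 76*c + 16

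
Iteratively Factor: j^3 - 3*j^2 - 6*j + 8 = (j - 4)*(j^2 + j - 2) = (j - 4)*(j - 1)*(j + 2)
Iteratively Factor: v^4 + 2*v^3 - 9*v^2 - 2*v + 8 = (v + 1)*(v^3 + v^2 - 10*v + 8) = (v - 2)*(v + 1)*(v^2 + 3*v - 4) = (v - 2)*(v - 1)*(v + 1)*(v + 4)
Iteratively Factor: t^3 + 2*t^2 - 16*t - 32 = (t - 4)*(t^2 + 6*t + 8) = (t - 4)*(t + 2)*(t + 4)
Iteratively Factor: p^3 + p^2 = (p + 1)*(p^2) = p*(p + 1)*(p)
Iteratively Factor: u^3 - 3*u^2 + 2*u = (u)*(u^2 - 3*u + 2) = u*(u - 1)*(u - 2)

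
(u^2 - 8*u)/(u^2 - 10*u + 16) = u/(u - 2)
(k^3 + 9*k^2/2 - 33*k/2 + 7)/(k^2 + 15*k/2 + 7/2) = (2*k^2 - 5*k + 2)/(2*k + 1)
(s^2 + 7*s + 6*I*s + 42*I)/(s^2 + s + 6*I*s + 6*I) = (s + 7)/(s + 1)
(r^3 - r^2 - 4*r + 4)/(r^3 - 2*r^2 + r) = (r^2 - 4)/(r*(r - 1))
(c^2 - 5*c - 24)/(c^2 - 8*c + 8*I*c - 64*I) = (c + 3)/(c + 8*I)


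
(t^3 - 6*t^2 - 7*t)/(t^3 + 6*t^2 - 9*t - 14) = t*(t - 7)/(t^2 + 5*t - 14)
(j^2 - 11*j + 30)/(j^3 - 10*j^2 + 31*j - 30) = (j - 6)/(j^2 - 5*j + 6)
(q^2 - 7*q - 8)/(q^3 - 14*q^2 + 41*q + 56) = 1/(q - 7)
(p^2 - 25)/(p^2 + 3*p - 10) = (p - 5)/(p - 2)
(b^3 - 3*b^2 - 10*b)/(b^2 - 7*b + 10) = b*(b + 2)/(b - 2)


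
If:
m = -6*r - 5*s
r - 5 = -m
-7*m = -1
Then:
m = 1/7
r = 34/7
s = -41/7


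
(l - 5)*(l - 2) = l^2 - 7*l + 10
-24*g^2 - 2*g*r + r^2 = (-6*g + r)*(4*g + r)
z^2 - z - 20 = (z - 5)*(z + 4)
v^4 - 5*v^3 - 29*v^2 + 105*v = v*(v - 7)*(v - 3)*(v + 5)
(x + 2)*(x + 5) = x^2 + 7*x + 10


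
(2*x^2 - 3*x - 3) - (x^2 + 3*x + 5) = x^2 - 6*x - 8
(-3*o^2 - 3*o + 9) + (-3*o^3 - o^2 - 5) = -3*o^3 - 4*o^2 - 3*o + 4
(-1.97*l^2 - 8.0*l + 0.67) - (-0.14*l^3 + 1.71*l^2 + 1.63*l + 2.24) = 0.14*l^3 - 3.68*l^2 - 9.63*l - 1.57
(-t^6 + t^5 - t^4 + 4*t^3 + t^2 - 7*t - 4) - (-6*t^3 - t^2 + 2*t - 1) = -t^6 + t^5 - t^4 + 10*t^3 + 2*t^2 - 9*t - 3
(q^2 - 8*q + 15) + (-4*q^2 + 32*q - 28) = -3*q^2 + 24*q - 13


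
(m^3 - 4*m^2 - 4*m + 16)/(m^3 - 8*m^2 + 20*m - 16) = (m + 2)/(m - 2)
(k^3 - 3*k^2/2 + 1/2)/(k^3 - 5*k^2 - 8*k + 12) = (2*k^2 - k - 1)/(2*(k^2 - 4*k - 12))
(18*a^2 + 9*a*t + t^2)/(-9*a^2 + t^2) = (6*a + t)/(-3*a + t)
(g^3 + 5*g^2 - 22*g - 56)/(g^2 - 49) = (g^2 - 2*g - 8)/(g - 7)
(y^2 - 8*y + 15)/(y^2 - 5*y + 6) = (y - 5)/(y - 2)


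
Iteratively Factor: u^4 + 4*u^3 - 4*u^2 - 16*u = (u + 4)*(u^3 - 4*u) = (u - 2)*(u + 4)*(u^2 + 2*u) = (u - 2)*(u + 2)*(u + 4)*(u)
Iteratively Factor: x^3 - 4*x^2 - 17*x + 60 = (x - 5)*(x^2 + x - 12) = (x - 5)*(x - 3)*(x + 4)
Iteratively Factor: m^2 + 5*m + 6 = (m + 3)*(m + 2)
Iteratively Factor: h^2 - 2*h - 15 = (h + 3)*(h - 5)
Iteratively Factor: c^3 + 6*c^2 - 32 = (c - 2)*(c^2 + 8*c + 16) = (c - 2)*(c + 4)*(c + 4)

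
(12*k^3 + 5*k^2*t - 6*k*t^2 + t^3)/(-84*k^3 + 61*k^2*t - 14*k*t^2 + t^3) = (k + t)/(-7*k + t)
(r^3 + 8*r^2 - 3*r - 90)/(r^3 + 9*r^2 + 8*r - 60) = (r - 3)/(r - 2)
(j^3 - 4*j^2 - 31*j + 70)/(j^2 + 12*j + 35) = (j^2 - 9*j + 14)/(j + 7)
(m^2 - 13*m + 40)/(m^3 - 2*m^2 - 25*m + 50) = (m - 8)/(m^2 + 3*m - 10)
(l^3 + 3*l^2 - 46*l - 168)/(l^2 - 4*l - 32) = (l^2 - l - 42)/(l - 8)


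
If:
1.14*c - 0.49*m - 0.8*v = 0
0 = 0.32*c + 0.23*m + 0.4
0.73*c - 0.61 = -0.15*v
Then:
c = 0.42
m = -2.32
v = 2.02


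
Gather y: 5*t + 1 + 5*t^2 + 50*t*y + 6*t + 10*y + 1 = 5*t^2 + 11*t + y*(50*t + 10) + 2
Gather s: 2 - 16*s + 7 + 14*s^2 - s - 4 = 14*s^2 - 17*s + 5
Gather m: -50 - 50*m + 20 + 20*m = -30*m - 30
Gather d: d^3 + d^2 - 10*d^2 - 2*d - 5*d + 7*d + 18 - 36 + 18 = d^3 - 9*d^2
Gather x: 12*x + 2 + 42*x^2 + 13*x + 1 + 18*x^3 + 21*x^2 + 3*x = 18*x^3 + 63*x^2 + 28*x + 3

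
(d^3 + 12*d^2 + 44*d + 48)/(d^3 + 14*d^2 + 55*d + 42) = (d^2 + 6*d + 8)/(d^2 + 8*d + 7)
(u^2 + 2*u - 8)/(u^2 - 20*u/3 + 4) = 3*(u^2 + 2*u - 8)/(3*u^2 - 20*u + 12)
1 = 1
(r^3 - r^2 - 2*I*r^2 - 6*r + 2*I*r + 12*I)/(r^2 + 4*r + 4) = (r^2 - r*(3 + 2*I) + 6*I)/(r + 2)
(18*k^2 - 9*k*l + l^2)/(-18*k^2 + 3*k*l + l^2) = (-6*k + l)/(6*k + l)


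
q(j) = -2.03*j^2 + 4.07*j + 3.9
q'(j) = 4.07 - 4.06*j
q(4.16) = -14.30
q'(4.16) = -12.82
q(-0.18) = 3.10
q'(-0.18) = 4.80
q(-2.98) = -26.26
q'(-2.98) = 16.17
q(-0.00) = 3.90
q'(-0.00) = 4.07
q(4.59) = -20.19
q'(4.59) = -14.57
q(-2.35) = -16.88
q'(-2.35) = 13.61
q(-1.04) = -2.53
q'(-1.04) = 8.29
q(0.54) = 5.51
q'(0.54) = 1.88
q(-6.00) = -93.60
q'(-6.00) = 28.43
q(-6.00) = -93.60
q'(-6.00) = 28.43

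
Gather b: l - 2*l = -l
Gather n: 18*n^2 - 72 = 18*n^2 - 72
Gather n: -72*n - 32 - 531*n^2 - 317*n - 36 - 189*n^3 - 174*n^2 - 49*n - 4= -189*n^3 - 705*n^2 - 438*n - 72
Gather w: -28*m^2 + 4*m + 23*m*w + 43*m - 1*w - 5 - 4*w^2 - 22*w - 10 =-28*m^2 + 47*m - 4*w^2 + w*(23*m - 23) - 15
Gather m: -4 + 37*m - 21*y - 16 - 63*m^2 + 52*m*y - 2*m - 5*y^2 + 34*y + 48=-63*m^2 + m*(52*y + 35) - 5*y^2 + 13*y + 28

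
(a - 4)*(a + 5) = a^2 + a - 20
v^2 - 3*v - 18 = (v - 6)*(v + 3)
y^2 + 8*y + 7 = (y + 1)*(y + 7)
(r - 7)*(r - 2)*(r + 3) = r^3 - 6*r^2 - 13*r + 42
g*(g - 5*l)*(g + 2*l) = g^3 - 3*g^2*l - 10*g*l^2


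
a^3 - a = a*(a - 1)*(a + 1)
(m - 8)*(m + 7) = m^2 - m - 56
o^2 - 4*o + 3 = (o - 3)*(o - 1)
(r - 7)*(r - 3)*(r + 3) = r^3 - 7*r^2 - 9*r + 63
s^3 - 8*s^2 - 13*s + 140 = (s - 7)*(s - 5)*(s + 4)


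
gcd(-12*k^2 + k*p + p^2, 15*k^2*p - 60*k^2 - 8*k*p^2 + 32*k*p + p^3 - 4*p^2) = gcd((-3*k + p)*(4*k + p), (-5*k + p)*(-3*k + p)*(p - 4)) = -3*k + p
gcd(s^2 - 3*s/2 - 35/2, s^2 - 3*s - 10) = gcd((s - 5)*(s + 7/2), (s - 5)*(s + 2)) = s - 5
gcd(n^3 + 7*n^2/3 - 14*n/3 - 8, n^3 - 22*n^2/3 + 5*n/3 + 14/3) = 1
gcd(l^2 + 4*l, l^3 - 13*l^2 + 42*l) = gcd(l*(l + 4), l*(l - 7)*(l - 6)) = l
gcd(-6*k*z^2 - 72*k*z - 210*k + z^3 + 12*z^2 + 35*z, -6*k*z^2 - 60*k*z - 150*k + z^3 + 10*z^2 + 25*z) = -6*k*z - 30*k + z^2 + 5*z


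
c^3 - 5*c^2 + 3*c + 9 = (c - 3)^2*(c + 1)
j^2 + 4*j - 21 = (j - 3)*(j + 7)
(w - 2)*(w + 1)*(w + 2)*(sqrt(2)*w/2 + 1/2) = sqrt(2)*w^4/2 + w^3/2 + sqrt(2)*w^3/2 - 2*sqrt(2)*w^2 + w^2/2 - 2*sqrt(2)*w - 2*w - 2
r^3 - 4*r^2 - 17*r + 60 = (r - 5)*(r - 3)*(r + 4)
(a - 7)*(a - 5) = a^2 - 12*a + 35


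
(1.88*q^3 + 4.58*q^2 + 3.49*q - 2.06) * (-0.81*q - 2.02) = -1.5228*q^4 - 7.5074*q^3 - 12.0785*q^2 - 5.3812*q + 4.1612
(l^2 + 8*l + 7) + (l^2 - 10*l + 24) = 2*l^2 - 2*l + 31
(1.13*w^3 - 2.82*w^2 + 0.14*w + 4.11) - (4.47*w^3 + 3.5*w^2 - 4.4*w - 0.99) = -3.34*w^3 - 6.32*w^2 + 4.54*w + 5.1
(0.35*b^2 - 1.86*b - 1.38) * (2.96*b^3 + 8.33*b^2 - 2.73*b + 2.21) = 1.036*b^5 - 2.5901*b^4 - 20.5341*b^3 - 5.6441*b^2 - 0.3432*b - 3.0498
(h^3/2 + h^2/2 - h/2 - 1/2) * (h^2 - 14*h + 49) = h^5/2 - 13*h^4/2 + 17*h^3 + 31*h^2 - 35*h/2 - 49/2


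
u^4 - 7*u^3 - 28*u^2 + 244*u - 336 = (u - 7)*(u - 4)*(u - 2)*(u + 6)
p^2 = p^2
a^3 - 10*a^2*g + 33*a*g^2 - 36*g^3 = (a - 4*g)*(a - 3*g)^2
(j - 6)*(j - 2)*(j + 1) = j^3 - 7*j^2 + 4*j + 12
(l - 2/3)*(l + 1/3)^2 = l^3 - l/3 - 2/27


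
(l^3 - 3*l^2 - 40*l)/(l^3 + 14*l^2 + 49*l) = (l^2 - 3*l - 40)/(l^2 + 14*l + 49)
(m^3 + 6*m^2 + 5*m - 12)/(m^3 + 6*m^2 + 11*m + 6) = (m^2 + 3*m - 4)/(m^2 + 3*m + 2)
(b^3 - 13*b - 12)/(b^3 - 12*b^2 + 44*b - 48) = (b^2 + 4*b + 3)/(b^2 - 8*b + 12)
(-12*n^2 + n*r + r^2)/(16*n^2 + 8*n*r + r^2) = (-3*n + r)/(4*n + r)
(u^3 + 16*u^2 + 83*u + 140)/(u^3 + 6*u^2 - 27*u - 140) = (u + 5)/(u - 5)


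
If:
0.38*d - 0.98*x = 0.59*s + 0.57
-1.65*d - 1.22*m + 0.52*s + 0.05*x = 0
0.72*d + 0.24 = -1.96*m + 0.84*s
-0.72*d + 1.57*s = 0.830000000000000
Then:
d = 0.09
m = 0.09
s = 0.57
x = -0.89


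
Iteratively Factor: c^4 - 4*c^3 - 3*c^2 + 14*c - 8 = (c - 1)*(c^3 - 3*c^2 - 6*c + 8) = (c - 1)^2*(c^2 - 2*c - 8) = (c - 1)^2*(c + 2)*(c - 4)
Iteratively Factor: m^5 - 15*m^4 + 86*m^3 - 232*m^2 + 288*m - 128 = (m - 4)*(m^4 - 11*m^3 + 42*m^2 - 64*m + 32) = (m - 4)*(m - 2)*(m^3 - 9*m^2 + 24*m - 16) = (m - 4)^2*(m - 2)*(m^2 - 5*m + 4) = (m - 4)^2*(m - 2)*(m - 1)*(m - 4)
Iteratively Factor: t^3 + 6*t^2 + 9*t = (t + 3)*(t^2 + 3*t) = (t + 3)^2*(t)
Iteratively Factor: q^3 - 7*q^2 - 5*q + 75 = (q + 3)*(q^2 - 10*q + 25) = (q - 5)*(q + 3)*(q - 5)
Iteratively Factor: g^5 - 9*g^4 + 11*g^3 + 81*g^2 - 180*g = (g + 3)*(g^4 - 12*g^3 + 47*g^2 - 60*g) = (g - 4)*(g + 3)*(g^3 - 8*g^2 + 15*g) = (g - 5)*(g - 4)*(g + 3)*(g^2 - 3*g) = (g - 5)*(g - 4)*(g - 3)*(g + 3)*(g)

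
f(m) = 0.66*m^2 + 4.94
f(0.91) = 5.49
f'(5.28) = 6.97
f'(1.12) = 1.48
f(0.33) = 5.01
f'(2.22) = 2.93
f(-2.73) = 9.86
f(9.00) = 58.40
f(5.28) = 23.34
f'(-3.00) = -3.96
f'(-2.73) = -3.60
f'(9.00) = 11.88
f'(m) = 1.32*m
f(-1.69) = 6.83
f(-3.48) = 12.93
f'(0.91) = 1.20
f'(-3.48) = -4.59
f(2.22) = 8.19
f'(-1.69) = -2.23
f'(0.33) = 0.44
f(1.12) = 5.77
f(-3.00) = 10.88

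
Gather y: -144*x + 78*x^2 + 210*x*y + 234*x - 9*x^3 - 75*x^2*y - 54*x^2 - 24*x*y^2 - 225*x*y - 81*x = -9*x^3 + 24*x^2 - 24*x*y^2 + 9*x + y*(-75*x^2 - 15*x)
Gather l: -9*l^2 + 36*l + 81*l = -9*l^2 + 117*l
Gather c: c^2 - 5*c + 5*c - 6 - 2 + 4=c^2 - 4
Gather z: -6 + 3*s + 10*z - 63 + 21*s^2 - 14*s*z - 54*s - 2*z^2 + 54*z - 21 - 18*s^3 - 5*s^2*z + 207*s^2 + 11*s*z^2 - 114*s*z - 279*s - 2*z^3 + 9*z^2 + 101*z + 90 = -18*s^3 + 228*s^2 - 330*s - 2*z^3 + z^2*(11*s + 7) + z*(-5*s^2 - 128*s + 165)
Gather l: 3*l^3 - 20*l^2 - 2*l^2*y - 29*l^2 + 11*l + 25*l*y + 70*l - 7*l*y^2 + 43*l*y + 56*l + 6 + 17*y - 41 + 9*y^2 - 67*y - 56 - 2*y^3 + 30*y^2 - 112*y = 3*l^3 + l^2*(-2*y - 49) + l*(-7*y^2 + 68*y + 137) - 2*y^3 + 39*y^2 - 162*y - 91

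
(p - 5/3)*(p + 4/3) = p^2 - p/3 - 20/9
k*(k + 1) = k^2 + k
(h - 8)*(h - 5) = h^2 - 13*h + 40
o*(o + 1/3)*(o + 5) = o^3 + 16*o^2/3 + 5*o/3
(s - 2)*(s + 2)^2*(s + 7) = s^4 + 9*s^3 + 10*s^2 - 36*s - 56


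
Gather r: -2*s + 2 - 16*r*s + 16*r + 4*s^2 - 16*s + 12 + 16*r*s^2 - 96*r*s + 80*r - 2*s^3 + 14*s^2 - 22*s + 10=r*(16*s^2 - 112*s + 96) - 2*s^3 + 18*s^2 - 40*s + 24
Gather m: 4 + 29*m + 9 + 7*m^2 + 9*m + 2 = 7*m^2 + 38*m + 15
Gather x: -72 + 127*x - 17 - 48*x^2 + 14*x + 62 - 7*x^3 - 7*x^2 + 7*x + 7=-7*x^3 - 55*x^2 + 148*x - 20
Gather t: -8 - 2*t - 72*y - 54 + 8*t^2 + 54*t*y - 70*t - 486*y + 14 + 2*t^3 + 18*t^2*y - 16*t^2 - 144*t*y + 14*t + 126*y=2*t^3 + t^2*(18*y - 8) + t*(-90*y - 58) - 432*y - 48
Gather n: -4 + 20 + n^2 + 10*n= n^2 + 10*n + 16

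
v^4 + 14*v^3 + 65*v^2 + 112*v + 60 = (v + 1)*(v + 2)*(v + 5)*(v + 6)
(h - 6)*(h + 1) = h^2 - 5*h - 6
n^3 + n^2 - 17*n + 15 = (n - 3)*(n - 1)*(n + 5)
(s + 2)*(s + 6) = s^2 + 8*s + 12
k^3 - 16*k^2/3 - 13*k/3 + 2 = (k - 6)*(k - 1/3)*(k + 1)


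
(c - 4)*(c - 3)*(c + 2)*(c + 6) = c^4 + c^3 - 32*c^2 + 12*c + 144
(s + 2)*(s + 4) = s^2 + 6*s + 8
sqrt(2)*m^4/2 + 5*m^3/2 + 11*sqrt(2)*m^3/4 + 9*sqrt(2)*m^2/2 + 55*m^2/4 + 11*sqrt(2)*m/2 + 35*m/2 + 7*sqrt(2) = (m + 7/2)*(m + sqrt(2)/2)*(m + 2*sqrt(2))*(sqrt(2)*m/2 + sqrt(2))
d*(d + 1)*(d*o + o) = d^3*o + 2*d^2*o + d*o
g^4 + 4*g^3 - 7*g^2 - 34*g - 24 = (g - 3)*(g + 1)*(g + 2)*(g + 4)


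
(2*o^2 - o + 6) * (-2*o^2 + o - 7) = -4*o^4 + 4*o^3 - 27*o^2 + 13*o - 42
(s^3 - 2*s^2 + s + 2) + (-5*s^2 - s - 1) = s^3 - 7*s^2 + 1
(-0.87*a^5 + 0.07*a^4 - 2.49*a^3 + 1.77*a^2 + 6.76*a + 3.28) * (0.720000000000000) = -0.6264*a^5 + 0.0504*a^4 - 1.7928*a^3 + 1.2744*a^2 + 4.8672*a + 2.3616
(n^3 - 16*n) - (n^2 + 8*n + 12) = n^3 - n^2 - 24*n - 12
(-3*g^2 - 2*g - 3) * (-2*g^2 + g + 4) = 6*g^4 + g^3 - 8*g^2 - 11*g - 12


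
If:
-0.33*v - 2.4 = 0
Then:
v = -7.27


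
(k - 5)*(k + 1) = k^2 - 4*k - 5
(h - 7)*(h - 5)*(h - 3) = h^3 - 15*h^2 + 71*h - 105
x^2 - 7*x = x*(x - 7)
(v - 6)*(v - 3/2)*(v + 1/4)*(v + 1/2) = v^4 - 27*v^3/4 + 7*v^2/2 + 93*v/16 + 9/8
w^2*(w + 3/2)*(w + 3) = w^4 + 9*w^3/2 + 9*w^2/2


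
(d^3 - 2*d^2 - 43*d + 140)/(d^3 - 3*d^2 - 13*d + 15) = (d^2 + 3*d - 28)/(d^2 + 2*d - 3)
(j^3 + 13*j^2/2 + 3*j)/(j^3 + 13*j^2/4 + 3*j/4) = 2*(2*j^2 + 13*j + 6)/(4*j^2 + 13*j + 3)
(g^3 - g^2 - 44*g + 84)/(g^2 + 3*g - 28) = (g^2 - 8*g + 12)/(g - 4)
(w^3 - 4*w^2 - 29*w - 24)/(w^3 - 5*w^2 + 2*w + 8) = (w^2 - 5*w - 24)/(w^2 - 6*w + 8)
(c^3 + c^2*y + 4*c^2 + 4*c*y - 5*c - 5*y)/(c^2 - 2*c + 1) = (c^2 + c*y + 5*c + 5*y)/(c - 1)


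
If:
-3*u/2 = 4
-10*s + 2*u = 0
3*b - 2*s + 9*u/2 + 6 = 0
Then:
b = 74/45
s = -8/15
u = -8/3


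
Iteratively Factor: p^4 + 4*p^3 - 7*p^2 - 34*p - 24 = (p + 1)*(p^3 + 3*p^2 - 10*p - 24) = (p + 1)*(p + 2)*(p^2 + p - 12) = (p + 1)*(p + 2)*(p + 4)*(p - 3)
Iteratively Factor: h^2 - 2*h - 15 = (h - 5)*(h + 3)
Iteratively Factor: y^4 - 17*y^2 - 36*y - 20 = (y - 5)*(y^3 + 5*y^2 + 8*y + 4) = (y - 5)*(y + 2)*(y^2 + 3*y + 2) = (y - 5)*(y + 1)*(y + 2)*(y + 2)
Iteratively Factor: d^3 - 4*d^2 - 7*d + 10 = (d - 5)*(d^2 + d - 2) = (d - 5)*(d + 2)*(d - 1)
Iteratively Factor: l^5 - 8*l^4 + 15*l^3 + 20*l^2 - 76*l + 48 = (l - 1)*(l^4 - 7*l^3 + 8*l^2 + 28*l - 48) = (l - 2)*(l - 1)*(l^3 - 5*l^2 - 2*l + 24) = (l - 3)*(l - 2)*(l - 1)*(l^2 - 2*l - 8) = (l - 3)*(l - 2)*(l - 1)*(l + 2)*(l - 4)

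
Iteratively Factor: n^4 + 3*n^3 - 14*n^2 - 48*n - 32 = (n + 1)*(n^3 + 2*n^2 - 16*n - 32) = (n + 1)*(n + 2)*(n^2 - 16) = (n + 1)*(n + 2)*(n + 4)*(n - 4)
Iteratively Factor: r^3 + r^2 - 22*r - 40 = (r + 2)*(r^2 - r - 20) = (r - 5)*(r + 2)*(r + 4)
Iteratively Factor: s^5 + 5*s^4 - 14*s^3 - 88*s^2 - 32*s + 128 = (s + 2)*(s^4 + 3*s^3 - 20*s^2 - 48*s + 64) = (s + 2)*(s + 4)*(s^3 - s^2 - 16*s + 16) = (s + 2)*(s + 4)^2*(s^2 - 5*s + 4) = (s - 1)*(s + 2)*(s + 4)^2*(s - 4)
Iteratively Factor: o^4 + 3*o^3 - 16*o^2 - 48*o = (o + 3)*(o^3 - 16*o) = o*(o + 3)*(o^2 - 16) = o*(o - 4)*(o + 3)*(o + 4)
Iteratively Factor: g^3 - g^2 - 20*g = (g + 4)*(g^2 - 5*g) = (g - 5)*(g + 4)*(g)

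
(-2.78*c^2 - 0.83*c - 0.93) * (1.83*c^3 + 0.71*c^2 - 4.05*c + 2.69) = -5.0874*c^5 - 3.4927*c^4 + 8.9678*c^3 - 4.777*c^2 + 1.5338*c - 2.5017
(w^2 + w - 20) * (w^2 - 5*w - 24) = w^4 - 4*w^3 - 49*w^2 + 76*w + 480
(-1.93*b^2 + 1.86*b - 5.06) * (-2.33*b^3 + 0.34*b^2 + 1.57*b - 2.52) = 4.4969*b^5 - 4.99*b^4 + 9.3921*b^3 + 6.0634*b^2 - 12.6314*b + 12.7512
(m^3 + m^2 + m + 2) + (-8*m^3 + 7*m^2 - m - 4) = -7*m^3 + 8*m^2 - 2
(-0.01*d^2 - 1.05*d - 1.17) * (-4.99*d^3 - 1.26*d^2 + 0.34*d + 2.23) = 0.0499*d^5 + 5.2521*d^4 + 7.1579*d^3 + 1.0949*d^2 - 2.7393*d - 2.6091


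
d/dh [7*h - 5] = 7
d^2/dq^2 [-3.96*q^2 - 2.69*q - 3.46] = -7.92000000000000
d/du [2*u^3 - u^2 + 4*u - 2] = 6*u^2 - 2*u + 4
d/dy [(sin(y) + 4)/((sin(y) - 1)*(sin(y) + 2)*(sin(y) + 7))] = -2*(sin(y)^3 + 10*sin(y)^2 + 32*sin(y) + 17)*cos(y)/((sin(y) - 1)^2*(sin(y) + 2)^2*(sin(y) + 7)^2)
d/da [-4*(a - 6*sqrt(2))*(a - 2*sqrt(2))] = -8*a + 32*sqrt(2)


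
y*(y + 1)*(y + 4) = y^3 + 5*y^2 + 4*y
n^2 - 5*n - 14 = (n - 7)*(n + 2)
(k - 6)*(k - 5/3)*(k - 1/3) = k^3 - 8*k^2 + 113*k/9 - 10/3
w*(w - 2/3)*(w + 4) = w^3 + 10*w^2/3 - 8*w/3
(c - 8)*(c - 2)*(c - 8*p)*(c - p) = c^4 - 9*c^3*p - 10*c^3 + 8*c^2*p^2 + 90*c^2*p + 16*c^2 - 80*c*p^2 - 144*c*p + 128*p^2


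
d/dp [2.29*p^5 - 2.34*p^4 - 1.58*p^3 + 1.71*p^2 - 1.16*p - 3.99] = 11.45*p^4 - 9.36*p^3 - 4.74*p^2 + 3.42*p - 1.16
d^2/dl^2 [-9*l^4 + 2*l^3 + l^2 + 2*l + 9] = -108*l^2 + 12*l + 2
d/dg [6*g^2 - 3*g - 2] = 12*g - 3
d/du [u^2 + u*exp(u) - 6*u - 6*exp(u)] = u*exp(u) + 2*u - 5*exp(u) - 6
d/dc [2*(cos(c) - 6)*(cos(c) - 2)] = 4*(4 - cos(c))*sin(c)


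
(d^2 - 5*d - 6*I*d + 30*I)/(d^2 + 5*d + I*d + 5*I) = (d^2 - d*(5 + 6*I) + 30*I)/(d^2 + d*(5 + I) + 5*I)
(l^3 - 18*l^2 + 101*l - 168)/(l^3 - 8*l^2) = 1 - 10/l + 21/l^2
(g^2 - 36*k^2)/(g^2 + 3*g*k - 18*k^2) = (g - 6*k)/(g - 3*k)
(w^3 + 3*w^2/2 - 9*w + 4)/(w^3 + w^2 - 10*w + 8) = (w - 1/2)/(w - 1)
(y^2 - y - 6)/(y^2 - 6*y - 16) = (y - 3)/(y - 8)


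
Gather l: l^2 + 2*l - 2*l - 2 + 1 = l^2 - 1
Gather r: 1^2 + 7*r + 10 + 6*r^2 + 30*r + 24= 6*r^2 + 37*r + 35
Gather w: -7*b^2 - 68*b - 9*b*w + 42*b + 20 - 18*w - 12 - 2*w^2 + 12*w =-7*b^2 - 26*b - 2*w^2 + w*(-9*b - 6) + 8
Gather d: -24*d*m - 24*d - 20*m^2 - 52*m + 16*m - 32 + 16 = d*(-24*m - 24) - 20*m^2 - 36*m - 16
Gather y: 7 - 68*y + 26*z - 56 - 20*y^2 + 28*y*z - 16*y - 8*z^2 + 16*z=-20*y^2 + y*(28*z - 84) - 8*z^2 + 42*z - 49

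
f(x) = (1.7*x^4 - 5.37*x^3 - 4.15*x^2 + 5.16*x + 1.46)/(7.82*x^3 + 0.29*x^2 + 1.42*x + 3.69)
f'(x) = (-23.46*x^2 - 0.58*x - 1.42)*(1.7*x^4 - 5.37*x^3 - 4.15*x^2 + 5.16*x + 1.46)/(7.82*x^3 + 0.29*x^2 + 1.42*x + 3.69)^2 + (6.8*x^3 - 16.11*x^2 - 8.3*x + 5.16)/(7.82*x^3 + 0.29*x^2 + 1.42*x + 3.69) = (13.294*x^6 + 0.986000000000004*x^5 + 38.1377*x^4 - 70.8612*x^3 - 101.0869*x^2 - 31.4738*x + 16.9672)/(61.1524*x^6 + 4.5356*x^5 + 22.2929*x^4 + 58.5352*x^3 + 4.1566*x^2 + 10.4796*x + 13.6161)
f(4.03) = 0.10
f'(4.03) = 0.22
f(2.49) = -0.22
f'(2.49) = 0.18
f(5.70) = 0.47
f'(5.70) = 0.22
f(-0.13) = 0.21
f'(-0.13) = 1.60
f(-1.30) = -0.30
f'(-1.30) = 0.96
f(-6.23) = -1.95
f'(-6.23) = 0.24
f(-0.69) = -6.90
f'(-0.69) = 304.52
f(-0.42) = -0.39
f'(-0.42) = 2.86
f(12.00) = 1.87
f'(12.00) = 0.22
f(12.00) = 1.87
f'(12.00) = 0.22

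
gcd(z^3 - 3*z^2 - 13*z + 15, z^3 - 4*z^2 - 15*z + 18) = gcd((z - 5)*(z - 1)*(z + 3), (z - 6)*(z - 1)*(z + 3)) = z^2 + 2*z - 3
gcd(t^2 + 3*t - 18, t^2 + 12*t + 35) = 1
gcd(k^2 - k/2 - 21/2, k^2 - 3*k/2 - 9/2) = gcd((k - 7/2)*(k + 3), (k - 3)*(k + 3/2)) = 1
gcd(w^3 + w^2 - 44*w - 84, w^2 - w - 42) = w^2 - w - 42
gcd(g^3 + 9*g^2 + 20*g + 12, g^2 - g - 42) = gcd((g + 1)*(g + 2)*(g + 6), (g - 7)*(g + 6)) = g + 6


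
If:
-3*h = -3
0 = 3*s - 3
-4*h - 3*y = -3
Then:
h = 1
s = 1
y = -1/3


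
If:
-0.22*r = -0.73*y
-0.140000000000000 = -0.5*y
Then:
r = 0.93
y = 0.28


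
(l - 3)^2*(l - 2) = l^3 - 8*l^2 + 21*l - 18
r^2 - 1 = (r - 1)*(r + 1)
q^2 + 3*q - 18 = (q - 3)*(q + 6)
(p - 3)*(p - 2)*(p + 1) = p^3 - 4*p^2 + p + 6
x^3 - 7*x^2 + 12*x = x*(x - 4)*(x - 3)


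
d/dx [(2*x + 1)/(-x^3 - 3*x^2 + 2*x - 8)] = (4*x^3 + 9*x^2 + 6*x - 18)/(x^6 + 6*x^5 + 5*x^4 + 4*x^3 + 52*x^2 - 32*x + 64)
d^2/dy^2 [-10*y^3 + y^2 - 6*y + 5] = 2 - 60*y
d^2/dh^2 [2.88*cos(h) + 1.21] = -2.88*cos(h)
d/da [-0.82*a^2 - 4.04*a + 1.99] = -1.64*a - 4.04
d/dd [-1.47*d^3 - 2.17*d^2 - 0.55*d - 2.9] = -4.41*d^2 - 4.34*d - 0.55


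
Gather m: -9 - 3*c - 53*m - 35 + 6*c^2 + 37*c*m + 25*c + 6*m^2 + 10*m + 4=6*c^2 + 22*c + 6*m^2 + m*(37*c - 43) - 40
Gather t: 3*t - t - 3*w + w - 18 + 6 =2*t - 2*w - 12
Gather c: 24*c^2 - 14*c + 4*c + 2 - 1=24*c^2 - 10*c + 1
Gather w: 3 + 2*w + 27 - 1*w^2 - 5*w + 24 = -w^2 - 3*w + 54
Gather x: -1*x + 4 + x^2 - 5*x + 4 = x^2 - 6*x + 8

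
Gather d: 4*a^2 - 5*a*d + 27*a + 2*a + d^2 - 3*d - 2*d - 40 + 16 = 4*a^2 + 29*a + d^2 + d*(-5*a - 5) - 24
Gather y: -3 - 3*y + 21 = 18 - 3*y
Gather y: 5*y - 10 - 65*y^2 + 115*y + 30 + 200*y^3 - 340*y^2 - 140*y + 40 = 200*y^3 - 405*y^2 - 20*y + 60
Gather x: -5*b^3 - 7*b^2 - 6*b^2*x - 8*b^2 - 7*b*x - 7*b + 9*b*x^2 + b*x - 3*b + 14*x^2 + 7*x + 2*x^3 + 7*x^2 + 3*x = -5*b^3 - 15*b^2 - 10*b + 2*x^3 + x^2*(9*b + 21) + x*(-6*b^2 - 6*b + 10)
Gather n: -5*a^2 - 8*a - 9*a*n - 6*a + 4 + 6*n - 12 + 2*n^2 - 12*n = -5*a^2 - 14*a + 2*n^2 + n*(-9*a - 6) - 8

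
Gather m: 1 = 1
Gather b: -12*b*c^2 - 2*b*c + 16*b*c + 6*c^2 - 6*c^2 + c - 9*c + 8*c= b*(-12*c^2 + 14*c)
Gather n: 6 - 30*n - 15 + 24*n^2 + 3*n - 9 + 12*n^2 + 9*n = 36*n^2 - 18*n - 18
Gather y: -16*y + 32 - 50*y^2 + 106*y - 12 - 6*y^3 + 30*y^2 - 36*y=-6*y^3 - 20*y^2 + 54*y + 20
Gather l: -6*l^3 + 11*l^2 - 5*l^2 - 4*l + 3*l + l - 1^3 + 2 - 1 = -6*l^3 + 6*l^2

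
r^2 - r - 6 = (r - 3)*(r + 2)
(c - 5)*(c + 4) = c^2 - c - 20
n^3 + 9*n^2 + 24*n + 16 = (n + 1)*(n + 4)^2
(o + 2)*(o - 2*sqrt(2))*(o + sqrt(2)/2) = o^3 - 3*sqrt(2)*o^2/2 + 2*o^2 - 3*sqrt(2)*o - 2*o - 4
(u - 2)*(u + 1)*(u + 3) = u^3 + 2*u^2 - 5*u - 6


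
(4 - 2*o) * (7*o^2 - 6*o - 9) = -14*o^3 + 40*o^2 - 6*o - 36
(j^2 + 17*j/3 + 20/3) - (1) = j^2 + 17*j/3 + 17/3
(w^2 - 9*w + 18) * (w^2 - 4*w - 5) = w^4 - 13*w^3 + 49*w^2 - 27*w - 90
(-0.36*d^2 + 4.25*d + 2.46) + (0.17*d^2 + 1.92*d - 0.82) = -0.19*d^2 + 6.17*d + 1.64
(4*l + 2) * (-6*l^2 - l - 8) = -24*l^3 - 16*l^2 - 34*l - 16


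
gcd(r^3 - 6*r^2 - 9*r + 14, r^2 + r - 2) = r^2 + r - 2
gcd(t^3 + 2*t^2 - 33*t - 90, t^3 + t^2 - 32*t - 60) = t^2 - t - 30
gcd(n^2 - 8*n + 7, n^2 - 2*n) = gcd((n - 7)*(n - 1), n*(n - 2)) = 1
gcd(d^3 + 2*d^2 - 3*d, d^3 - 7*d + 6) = d^2 + 2*d - 3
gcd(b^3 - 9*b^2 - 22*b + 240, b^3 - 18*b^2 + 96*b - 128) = b - 8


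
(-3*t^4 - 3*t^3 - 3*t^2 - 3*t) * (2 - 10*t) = 30*t^5 + 24*t^4 + 24*t^3 + 24*t^2 - 6*t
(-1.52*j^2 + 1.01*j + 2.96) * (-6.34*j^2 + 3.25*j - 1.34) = 9.6368*j^4 - 11.3434*j^3 - 13.4471*j^2 + 8.2666*j - 3.9664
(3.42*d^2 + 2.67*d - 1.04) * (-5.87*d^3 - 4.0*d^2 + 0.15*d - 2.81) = -20.0754*d^5 - 29.3529*d^4 - 4.0622*d^3 - 5.0497*d^2 - 7.6587*d + 2.9224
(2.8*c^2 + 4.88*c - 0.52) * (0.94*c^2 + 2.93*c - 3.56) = 2.632*c^4 + 12.7912*c^3 + 3.8416*c^2 - 18.8964*c + 1.8512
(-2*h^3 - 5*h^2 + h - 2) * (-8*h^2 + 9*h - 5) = 16*h^5 + 22*h^4 - 43*h^3 + 50*h^2 - 23*h + 10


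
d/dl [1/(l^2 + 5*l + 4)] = (-2*l - 5)/(l^2 + 5*l + 4)^2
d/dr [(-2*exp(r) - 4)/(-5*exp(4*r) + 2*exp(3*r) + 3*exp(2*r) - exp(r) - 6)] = 2*(-(exp(r) + 2)*(20*exp(3*r) - 6*exp(2*r) - 6*exp(r) + 1) + 5*exp(4*r) - 2*exp(3*r) - 3*exp(2*r) + exp(r) + 6)*exp(r)/(5*exp(4*r) - 2*exp(3*r) - 3*exp(2*r) + exp(r) + 6)^2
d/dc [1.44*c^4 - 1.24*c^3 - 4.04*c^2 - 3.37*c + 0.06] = 5.76*c^3 - 3.72*c^2 - 8.08*c - 3.37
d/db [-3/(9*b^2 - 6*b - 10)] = 18*(3*b - 1)/(-9*b^2 + 6*b + 10)^2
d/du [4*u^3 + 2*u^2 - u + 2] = 12*u^2 + 4*u - 1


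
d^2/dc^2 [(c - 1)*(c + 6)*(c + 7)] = 6*c + 24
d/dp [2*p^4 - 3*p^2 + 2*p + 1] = 8*p^3 - 6*p + 2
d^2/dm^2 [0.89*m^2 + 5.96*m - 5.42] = 1.78000000000000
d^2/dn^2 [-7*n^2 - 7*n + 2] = -14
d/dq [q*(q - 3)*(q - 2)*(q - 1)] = 4*q^3 - 18*q^2 + 22*q - 6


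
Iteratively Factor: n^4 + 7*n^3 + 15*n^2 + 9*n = (n)*(n^3 + 7*n^2 + 15*n + 9) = n*(n + 3)*(n^2 + 4*n + 3) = n*(n + 1)*(n + 3)*(n + 3)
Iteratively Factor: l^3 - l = (l - 1)*(l^2 + l) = (l - 1)*(l + 1)*(l)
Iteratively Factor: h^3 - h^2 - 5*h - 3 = (h + 1)*(h^2 - 2*h - 3) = (h + 1)^2*(h - 3)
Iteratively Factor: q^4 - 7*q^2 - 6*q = (q + 1)*(q^3 - q^2 - 6*q) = (q - 3)*(q + 1)*(q^2 + 2*q) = (q - 3)*(q + 1)*(q + 2)*(q)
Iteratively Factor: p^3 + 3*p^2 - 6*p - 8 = (p + 1)*(p^2 + 2*p - 8) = (p + 1)*(p + 4)*(p - 2)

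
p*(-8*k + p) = -8*k*p + p^2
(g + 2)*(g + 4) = g^2 + 6*g + 8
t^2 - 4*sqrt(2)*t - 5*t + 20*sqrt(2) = (t - 5)*(t - 4*sqrt(2))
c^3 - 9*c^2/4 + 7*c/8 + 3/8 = (c - 3/2)*(c - 1)*(c + 1/4)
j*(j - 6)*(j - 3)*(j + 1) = j^4 - 8*j^3 + 9*j^2 + 18*j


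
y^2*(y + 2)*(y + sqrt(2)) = y^4 + sqrt(2)*y^3 + 2*y^3 + 2*sqrt(2)*y^2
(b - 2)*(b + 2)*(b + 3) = b^3 + 3*b^2 - 4*b - 12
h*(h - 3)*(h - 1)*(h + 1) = h^4 - 3*h^3 - h^2 + 3*h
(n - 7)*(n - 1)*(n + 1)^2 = n^4 - 6*n^3 - 8*n^2 + 6*n + 7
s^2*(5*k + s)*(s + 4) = 5*k*s^3 + 20*k*s^2 + s^4 + 4*s^3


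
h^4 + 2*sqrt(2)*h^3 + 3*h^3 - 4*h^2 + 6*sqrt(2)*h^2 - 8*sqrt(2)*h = h*(h - 1)*(h + 4)*(h + 2*sqrt(2))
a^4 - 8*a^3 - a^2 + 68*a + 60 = (a - 6)*(a - 5)*(a + 1)*(a + 2)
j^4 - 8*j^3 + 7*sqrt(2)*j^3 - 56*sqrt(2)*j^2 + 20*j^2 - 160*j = j*(j - 8)*(j + 2*sqrt(2))*(j + 5*sqrt(2))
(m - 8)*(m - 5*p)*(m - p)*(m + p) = m^4 - 5*m^3*p - 8*m^3 - m^2*p^2 + 40*m^2*p + 5*m*p^3 + 8*m*p^2 - 40*p^3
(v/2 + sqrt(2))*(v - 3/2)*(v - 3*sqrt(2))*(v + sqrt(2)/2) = v^4/2 - 3*v^3/4 - sqrt(2)*v^3/4 - 13*v^2/2 + 3*sqrt(2)*v^2/8 - 3*sqrt(2)*v + 39*v/4 + 9*sqrt(2)/2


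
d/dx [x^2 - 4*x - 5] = 2*x - 4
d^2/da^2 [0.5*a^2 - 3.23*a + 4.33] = 1.00000000000000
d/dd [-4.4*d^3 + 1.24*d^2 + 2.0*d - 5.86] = -13.2*d^2 + 2.48*d + 2.0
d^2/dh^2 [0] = 0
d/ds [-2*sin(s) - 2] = -2*cos(s)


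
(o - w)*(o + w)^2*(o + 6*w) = o^4 + 7*o^3*w + 5*o^2*w^2 - 7*o*w^3 - 6*w^4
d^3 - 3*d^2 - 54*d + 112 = (d - 8)*(d - 2)*(d + 7)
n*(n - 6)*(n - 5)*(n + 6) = n^4 - 5*n^3 - 36*n^2 + 180*n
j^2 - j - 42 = (j - 7)*(j + 6)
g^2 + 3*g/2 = g*(g + 3/2)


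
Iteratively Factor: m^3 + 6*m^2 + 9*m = (m + 3)*(m^2 + 3*m) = (m + 3)^2*(m)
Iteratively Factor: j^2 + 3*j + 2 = (j + 1)*(j + 2)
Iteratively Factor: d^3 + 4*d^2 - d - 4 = (d + 1)*(d^2 + 3*d - 4) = (d - 1)*(d + 1)*(d + 4)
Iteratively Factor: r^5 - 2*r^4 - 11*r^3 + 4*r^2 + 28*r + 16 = (r + 2)*(r^4 - 4*r^3 - 3*r^2 + 10*r + 8) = (r + 1)*(r + 2)*(r^3 - 5*r^2 + 2*r + 8) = (r - 4)*(r + 1)*(r + 2)*(r^2 - r - 2) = (r - 4)*(r + 1)^2*(r + 2)*(r - 2)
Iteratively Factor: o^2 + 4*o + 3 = (o + 1)*(o + 3)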